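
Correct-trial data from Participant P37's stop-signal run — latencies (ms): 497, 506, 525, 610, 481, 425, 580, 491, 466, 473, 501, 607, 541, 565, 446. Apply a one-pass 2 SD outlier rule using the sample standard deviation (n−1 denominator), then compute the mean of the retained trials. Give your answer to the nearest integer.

n = 15, ΣRT = 7714, M = 514.267
Σ(x−M)² = 44340.93; s = √(44340.93/14) = 56.278
Cutoffs: 514.267 ± 2·56.278 → [401.7, 626.8]
No RTs fall outside the cutoffs; all 15 retained. Mean = 7714/15 = 514.267

514 ms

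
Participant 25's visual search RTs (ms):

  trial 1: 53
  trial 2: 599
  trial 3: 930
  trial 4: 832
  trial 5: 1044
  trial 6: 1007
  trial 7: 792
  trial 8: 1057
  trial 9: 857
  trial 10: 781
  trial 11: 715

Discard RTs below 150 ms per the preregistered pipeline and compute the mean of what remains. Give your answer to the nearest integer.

Excluded: 53
Retained (n=10): Σ = 8614
Mean = 8614/10 = 861.4000

861 ms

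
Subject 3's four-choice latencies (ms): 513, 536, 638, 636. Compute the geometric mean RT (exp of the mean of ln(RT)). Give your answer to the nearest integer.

578 ms

ln(RT): 6.2403, 6.2841, 6.4583, 6.4552
Mean ln(RT) = 25.4379/4 = 6.35949
Geometric mean = exp(6.35949) = 577.95 ms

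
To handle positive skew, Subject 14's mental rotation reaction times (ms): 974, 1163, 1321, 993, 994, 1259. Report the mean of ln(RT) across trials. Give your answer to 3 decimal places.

7.011

ln(RT): 6.8814, 7.0588, 7.1861, 6.9007, 6.9017, 7.1381
Σ ln(RT) = 42.0669
Mean = 42.0669/6 = 7.01114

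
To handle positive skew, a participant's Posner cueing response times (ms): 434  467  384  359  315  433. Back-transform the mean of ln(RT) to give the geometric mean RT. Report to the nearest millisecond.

395 ms

ln(RT): 6.0730, 6.1463, 5.9506, 5.8833, 5.7526, 6.0707
Mean ln(RT) = 35.8766/6 = 5.97944
Geometric mean = exp(5.97944) = 395.22 ms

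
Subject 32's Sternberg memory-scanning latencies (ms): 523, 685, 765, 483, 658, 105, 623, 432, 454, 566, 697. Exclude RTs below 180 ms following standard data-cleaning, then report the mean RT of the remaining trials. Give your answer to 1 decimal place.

Excluded: 105
Retained (n=10): Σ = 5886
Mean = 5886/10 = 588.6000

588.6 ms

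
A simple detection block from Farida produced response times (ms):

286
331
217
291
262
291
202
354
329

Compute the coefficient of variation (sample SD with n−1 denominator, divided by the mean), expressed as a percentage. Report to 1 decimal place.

n = 9, Σ = 2563, M = 284.7778
Σ(x−M)² = 20927.556; s = √(20927.556/8) = 51.1463
CV = 51.1463 / 284.7778 = 0.17960 = 17.960%

18.0%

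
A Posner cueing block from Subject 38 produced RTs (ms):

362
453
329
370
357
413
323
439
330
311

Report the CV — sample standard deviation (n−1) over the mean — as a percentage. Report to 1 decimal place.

13.6%

n = 10, Σ = 3687, M = 368.7000
Σ(x−M)² = 22686.100; s = √(22686.100/9) = 50.2064
CV = 50.2064 / 368.7000 = 0.13617 = 13.617%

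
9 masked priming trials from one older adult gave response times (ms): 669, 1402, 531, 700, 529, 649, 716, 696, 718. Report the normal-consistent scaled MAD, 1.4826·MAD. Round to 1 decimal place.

40.0 ms

Sorted: 529, 531, 649, 669, 696, 700, 716, 718, 1402 → median = 696
|x − 696| sorted: 0, 4, 20, 22, 27, 47, 165, 167, 706 → MAD = 27
Robust SD ≈ 1.4826 × 27 = 40.030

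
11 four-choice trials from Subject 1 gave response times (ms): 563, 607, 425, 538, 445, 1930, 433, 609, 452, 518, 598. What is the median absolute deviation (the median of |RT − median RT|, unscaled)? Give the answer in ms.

71 ms

Sorted: 425, 433, 445, 452, 518, 538, 563, 598, 607, 609, 1930 → median = 538
|x − 538|: 25, 69, 113, 0, 93, 1392, 105, 71, 86, 20, 60
Sorted deviations: 0, 20, 25, 60, 69, 71, 86, 93, 105, 113, 1392 → MAD = 71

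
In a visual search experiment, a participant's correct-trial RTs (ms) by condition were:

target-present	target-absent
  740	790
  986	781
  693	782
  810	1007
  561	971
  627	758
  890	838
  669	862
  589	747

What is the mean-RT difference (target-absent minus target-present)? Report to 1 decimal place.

M(target-present) = 6565/9 = 729.444
M(target-absent) = 7536/9 = 837.333
Difference = 837.333 − 729.444 = 107.889 ms

107.9 ms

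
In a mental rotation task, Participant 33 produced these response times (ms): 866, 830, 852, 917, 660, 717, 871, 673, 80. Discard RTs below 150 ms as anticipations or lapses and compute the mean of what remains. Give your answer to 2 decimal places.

Excluded: 80
Retained (n=8): Σ = 6386
Mean = 6386/8 = 798.2500

798.25 ms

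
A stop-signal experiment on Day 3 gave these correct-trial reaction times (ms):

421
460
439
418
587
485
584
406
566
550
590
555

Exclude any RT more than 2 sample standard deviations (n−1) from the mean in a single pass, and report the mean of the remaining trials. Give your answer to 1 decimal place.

n = 12, ΣRT = 6061, M = 505.083
Σ(x−M)² = 59642.92; s = √(59642.92/11) = 73.635
Cutoffs: 505.083 ± 2·73.635 → [357.8, 652.4]
No RTs fall outside the cutoffs; all 12 retained. Mean = 6061/12 = 505.083

505.1 ms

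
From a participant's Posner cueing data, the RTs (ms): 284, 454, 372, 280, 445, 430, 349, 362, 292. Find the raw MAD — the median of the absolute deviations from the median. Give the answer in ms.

Sorted: 280, 284, 292, 349, 362, 372, 430, 445, 454 → median = 362
|x − 362|: 78, 92, 10, 82, 83, 68, 13, 0, 70
Sorted deviations: 0, 10, 13, 68, 70, 78, 82, 83, 92 → MAD = 70

70 ms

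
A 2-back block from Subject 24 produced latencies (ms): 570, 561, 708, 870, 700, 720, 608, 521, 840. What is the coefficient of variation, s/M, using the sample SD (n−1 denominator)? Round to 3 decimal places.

0.182

n = 9, Σ = 6098, M = 677.5556
Σ(x−M)² = 121156.222; s = √(121156.222/8) = 123.0631
CV = 123.0631 / 677.5556 = 0.18163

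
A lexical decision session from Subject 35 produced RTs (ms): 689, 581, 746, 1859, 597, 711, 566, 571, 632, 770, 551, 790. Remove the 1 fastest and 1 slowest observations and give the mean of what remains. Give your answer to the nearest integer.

665 ms

Sorted: 551, 566, 571, 581, 597, 632, 689, 711, 746, 770, 790, 1859
Drop lowest 1 (551) and highest 1 (1859)
Remaining (n=10): Σ = 6653, mean = 6653/10 = 665.300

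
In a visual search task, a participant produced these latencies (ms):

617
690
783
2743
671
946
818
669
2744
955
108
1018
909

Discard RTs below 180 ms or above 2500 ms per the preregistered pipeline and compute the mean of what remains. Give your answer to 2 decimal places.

Excluded: 108, 2743, 2744
Retained (n=10): Σ = 8076
Mean = 8076/10 = 807.6000

807.60 ms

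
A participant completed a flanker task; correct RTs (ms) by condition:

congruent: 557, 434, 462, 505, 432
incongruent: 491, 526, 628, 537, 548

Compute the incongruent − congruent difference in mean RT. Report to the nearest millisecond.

68 ms

M(congruent) = 2390/5 = 478.000
M(incongruent) = 2730/5 = 546.000
Difference = 546.000 − 478.000 = 68.000 ms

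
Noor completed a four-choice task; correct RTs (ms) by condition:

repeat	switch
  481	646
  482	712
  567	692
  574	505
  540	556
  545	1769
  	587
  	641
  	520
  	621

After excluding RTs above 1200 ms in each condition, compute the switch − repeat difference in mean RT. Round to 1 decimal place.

77.4 ms

switch: exclude 1769
M(repeat) = 3189/6 = 531.500
M(switch) = 5480/9 = 608.889
Difference = 608.889 − 531.500 = 77.389 ms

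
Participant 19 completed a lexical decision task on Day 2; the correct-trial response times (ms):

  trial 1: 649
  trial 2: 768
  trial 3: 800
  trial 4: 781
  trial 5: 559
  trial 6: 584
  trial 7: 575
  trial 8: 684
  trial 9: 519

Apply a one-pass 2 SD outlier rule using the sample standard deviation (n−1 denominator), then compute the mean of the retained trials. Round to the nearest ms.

n = 9, ΣRT = 5919, M = 657.667
Σ(x−M)² = 89636.00; s = √(89636.00/8) = 105.851
Cutoffs: 657.667 ± 2·105.851 → [446.0, 869.4]
No RTs fall outside the cutoffs; all 9 retained. Mean = 5919/9 = 657.667

658 ms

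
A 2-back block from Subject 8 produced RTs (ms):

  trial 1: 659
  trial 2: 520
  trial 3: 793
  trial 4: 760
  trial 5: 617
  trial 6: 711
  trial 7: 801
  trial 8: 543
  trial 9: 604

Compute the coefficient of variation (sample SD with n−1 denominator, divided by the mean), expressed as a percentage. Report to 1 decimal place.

15.7%

n = 9, Σ = 6008, M = 667.5556
Σ(x−M)² = 87932.222; s = √(87932.222/8) = 104.8405
CV = 104.8405 / 667.5556 = 0.15705 = 15.705%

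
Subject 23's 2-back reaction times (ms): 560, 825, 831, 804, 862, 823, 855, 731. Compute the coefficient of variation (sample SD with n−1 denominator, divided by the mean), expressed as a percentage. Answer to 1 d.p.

12.7%

n = 8, Σ = 6291, M = 786.3750
Σ(x−M)² = 69875.875; s = √(69875.875/7) = 99.9113
CV = 99.9113 / 786.3750 = 0.12705 = 12.705%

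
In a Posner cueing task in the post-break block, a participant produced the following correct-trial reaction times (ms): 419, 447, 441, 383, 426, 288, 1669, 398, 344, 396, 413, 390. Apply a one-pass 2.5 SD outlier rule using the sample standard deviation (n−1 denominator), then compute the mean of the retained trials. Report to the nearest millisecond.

395 ms

n = 12, ΣRT = 6014, M = 501.167
Σ(x−M)² = 1508729.67; s = √(1508729.67/11) = 370.347
Cutoffs: 501.167 ± 2.5·370.347 → [-424.7, 1427.0]
Outside: 1669 → excluded.
Retained (n=11): Σ = 4345, mean = 4345/11 = 395.000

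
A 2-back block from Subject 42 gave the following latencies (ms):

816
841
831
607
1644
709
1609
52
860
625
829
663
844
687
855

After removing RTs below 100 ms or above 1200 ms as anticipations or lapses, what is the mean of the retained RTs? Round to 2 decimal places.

Excluded: 52, 1609, 1644
Retained (n=12): Σ = 9167
Mean = 9167/12 = 763.9167

763.92 ms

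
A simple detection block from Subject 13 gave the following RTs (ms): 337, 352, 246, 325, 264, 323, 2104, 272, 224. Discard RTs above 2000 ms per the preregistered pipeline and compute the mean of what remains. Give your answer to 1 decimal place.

292.9 ms

Excluded: 2104
Retained (n=8): Σ = 2343
Mean = 2343/8 = 292.8750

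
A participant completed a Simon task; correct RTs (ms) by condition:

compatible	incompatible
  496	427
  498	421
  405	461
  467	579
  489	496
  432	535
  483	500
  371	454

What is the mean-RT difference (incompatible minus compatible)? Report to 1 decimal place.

M(compatible) = 3641/8 = 455.125
M(incompatible) = 3873/8 = 484.125
Difference = 484.125 − 455.125 = 29.000 ms

29.0 ms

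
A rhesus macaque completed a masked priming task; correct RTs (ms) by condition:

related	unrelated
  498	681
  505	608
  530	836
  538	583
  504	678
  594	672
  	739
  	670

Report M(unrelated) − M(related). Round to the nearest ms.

155 ms

M(related) = 3169/6 = 528.167
M(unrelated) = 5467/8 = 683.375
Difference = 683.375 − 528.167 = 155.208 ms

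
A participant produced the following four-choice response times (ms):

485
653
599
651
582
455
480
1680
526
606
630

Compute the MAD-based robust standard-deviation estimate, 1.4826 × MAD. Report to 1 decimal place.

Sorted: 455, 480, 485, 526, 582, 599, 606, 630, 651, 653, 1680 → median = 599
|x − 599| sorted: 0, 7, 17, 31, 52, 54, 73, 114, 119, 144, 1081 → MAD = 54
Robust SD ≈ 1.4826 × 54 = 80.060

80.1 ms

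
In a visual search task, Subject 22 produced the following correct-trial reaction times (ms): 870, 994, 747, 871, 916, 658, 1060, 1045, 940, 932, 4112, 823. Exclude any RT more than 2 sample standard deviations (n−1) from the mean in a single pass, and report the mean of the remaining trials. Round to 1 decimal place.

n = 12, ΣRT = 13968, M = 1164.000
Σ(x−M)² = 9628576.00; s = √(9628576.00/11) = 935.588
Cutoffs: 1164.000 ± 2·935.588 → [-707.2, 3035.2]
Outside: 4112 → excluded.
Retained (n=11): Σ = 9856, mean = 9856/11 = 896.000

896.0 ms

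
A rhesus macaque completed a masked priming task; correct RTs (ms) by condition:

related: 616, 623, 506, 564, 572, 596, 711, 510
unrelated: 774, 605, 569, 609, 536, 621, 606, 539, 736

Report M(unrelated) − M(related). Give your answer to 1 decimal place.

M(related) = 4698/8 = 587.250
M(unrelated) = 5595/9 = 621.667
Difference = 621.667 − 587.250 = 34.417 ms

34.4 ms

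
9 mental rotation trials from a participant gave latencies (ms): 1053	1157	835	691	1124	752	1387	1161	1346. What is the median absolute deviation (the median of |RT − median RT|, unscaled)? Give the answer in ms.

Sorted: 691, 752, 835, 1053, 1124, 1157, 1161, 1346, 1387 → median = 1124
|x − 1124|: 71, 33, 289, 433, 0, 372, 263, 37, 222
Sorted deviations: 0, 33, 37, 71, 222, 263, 289, 372, 433 → MAD = 222

222 ms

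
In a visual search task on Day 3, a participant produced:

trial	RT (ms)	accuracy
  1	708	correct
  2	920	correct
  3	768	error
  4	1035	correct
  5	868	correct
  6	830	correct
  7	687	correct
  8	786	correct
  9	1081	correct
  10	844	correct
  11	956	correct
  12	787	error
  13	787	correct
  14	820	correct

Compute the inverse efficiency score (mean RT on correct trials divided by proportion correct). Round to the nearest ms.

1004 ms

Correct trials (n=12): 708, 920, 1035, 868, 830, 687, 786, 1081, 844, 956, 787, 820
Mean correct RT = 10322/12 = 860.1667 ms
Proportion correct = 12/14
IES = 860.1667 / (12/14) = 1003.528 ms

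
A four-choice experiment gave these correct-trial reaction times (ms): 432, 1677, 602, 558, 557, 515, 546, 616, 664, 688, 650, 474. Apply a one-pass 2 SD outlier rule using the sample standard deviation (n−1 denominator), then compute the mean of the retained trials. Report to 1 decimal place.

n = 12, ΣRT = 7979, M = 664.917
Σ(x−M)² = 1181812.92; s = √(1181812.92/11) = 327.777
Cutoffs: 664.917 ± 2·327.777 → [9.4, 1320.5]
Outside: 1677 → excluded.
Retained (n=11): Σ = 6302, mean = 6302/11 = 572.909

572.9 ms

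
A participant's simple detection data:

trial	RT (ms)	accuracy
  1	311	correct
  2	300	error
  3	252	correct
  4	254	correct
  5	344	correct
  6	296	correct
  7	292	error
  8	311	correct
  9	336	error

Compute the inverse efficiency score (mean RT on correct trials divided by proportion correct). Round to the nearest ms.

Correct trials (n=6): 311, 252, 254, 344, 296, 311
Mean correct RT = 1768/6 = 294.6667 ms
Proportion correct = 6/9
IES = 294.6667 / (6/9) = 442.000 ms

442 ms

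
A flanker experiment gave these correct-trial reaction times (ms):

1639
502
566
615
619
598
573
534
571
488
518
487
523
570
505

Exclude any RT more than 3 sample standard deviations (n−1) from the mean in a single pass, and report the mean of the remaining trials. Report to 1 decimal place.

547.8 ms

n = 15, ΣRT = 9308, M = 620.533
Σ(x−M)² = 1138363.73; s = √(1138363.73/14) = 285.152
Cutoffs: 620.533 ± 3·285.152 → [-234.9, 1476.0]
Outside: 1639 → excluded.
Retained (n=14): Σ = 7669, mean = 7669/14 = 547.786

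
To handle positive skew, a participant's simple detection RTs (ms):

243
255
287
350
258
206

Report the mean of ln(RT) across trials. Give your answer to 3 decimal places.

5.572

ln(RT): 5.4931, 5.5413, 5.6595, 5.8579, 5.5530, 5.3279
Σ ln(RT) = 33.4326
Mean = 33.4326/6 = 5.57210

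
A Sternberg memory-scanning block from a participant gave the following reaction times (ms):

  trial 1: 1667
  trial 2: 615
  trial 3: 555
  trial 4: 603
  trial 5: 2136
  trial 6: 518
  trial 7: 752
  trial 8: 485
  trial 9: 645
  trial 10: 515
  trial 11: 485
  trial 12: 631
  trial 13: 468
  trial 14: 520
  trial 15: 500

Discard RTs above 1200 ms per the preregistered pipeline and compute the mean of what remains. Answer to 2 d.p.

Excluded: 1667, 2136
Retained (n=13): Σ = 7292
Mean = 7292/13 = 560.9231

560.92 ms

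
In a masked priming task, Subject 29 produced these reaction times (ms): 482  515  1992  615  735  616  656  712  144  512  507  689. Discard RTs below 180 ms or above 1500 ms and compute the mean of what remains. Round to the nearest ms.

Excluded: 144, 1992
Retained (n=10): Σ = 6039
Mean = 6039/10 = 603.9000

604 ms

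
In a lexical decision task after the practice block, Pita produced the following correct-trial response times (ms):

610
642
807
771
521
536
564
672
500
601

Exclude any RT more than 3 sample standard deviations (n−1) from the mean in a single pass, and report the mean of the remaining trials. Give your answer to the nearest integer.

622 ms

n = 10, ΣRT = 6224, M = 622.400
Σ(x−M)² = 95754.40; s = √(95754.40/9) = 103.147
Cutoffs: 622.400 ± 3·103.147 → [313.0, 931.8]
No RTs fall outside the cutoffs; all 10 retained. Mean = 6224/10 = 622.400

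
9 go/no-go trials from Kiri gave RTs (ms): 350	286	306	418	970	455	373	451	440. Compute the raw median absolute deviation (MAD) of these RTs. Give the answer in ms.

Sorted: 286, 306, 350, 373, 418, 440, 451, 455, 970 → median = 418
|x − 418|: 68, 132, 112, 0, 552, 37, 45, 33, 22
Sorted deviations: 0, 22, 33, 37, 45, 68, 112, 132, 552 → MAD = 45

45 ms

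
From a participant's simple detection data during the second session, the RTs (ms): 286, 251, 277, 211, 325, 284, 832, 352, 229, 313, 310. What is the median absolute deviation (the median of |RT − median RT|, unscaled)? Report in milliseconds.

Sorted: 211, 229, 251, 277, 284, 286, 310, 313, 325, 352, 832 → median = 286
|x − 286|: 0, 35, 9, 75, 39, 2, 546, 66, 57, 27, 24
Sorted deviations: 0, 2, 9, 24, 27, 35, 39, 57, 66, 75, 546 → MAD = 35

35 ms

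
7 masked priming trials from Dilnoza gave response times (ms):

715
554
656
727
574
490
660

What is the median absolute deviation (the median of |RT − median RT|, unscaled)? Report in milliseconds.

Sorted: 490, 554, 574, 656, 660, 715, 727 → median = 656
|x − 656|: 59, 102, 0, 71, 82, 166, 4
Sorted deviations: 0, 4, 59, 71, 82, 102, 166 → MAD = 71

71 ms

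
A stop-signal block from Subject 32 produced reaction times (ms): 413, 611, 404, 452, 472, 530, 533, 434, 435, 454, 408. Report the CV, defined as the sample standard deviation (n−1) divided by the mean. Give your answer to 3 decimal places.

0.138

n = 11, Σ = 5146, M = 467.8182
Σ(x−M)² = 41951.636; s = √(41951.636/10) = 64.7701
CV = 64.7701 / 467.8182 = 0.13845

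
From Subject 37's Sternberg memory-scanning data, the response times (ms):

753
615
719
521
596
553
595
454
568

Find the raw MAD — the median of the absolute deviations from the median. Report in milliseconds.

42 ms

Sorted: 454, 521, 553, 568, 595, 596, 615, 719, 753 → median = 595
|x − 595|: 158, 20, 124, 74, 1, 42, 0, 141, 27
Sorted deviations: 0, 1, 20, 27, 42, 74, 124, 141, 158 → MAD = 42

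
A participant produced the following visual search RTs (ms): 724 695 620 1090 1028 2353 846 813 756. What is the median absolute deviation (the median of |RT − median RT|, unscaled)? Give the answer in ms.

Sorted: 620, 695, 724, 756, 813, 846, 1028, 1090, 2353 → median = 813
|x − 813|: 89, 118, 193, 277, 215, 1540, 33, 0, 57
Sorted deviations: 0, 33, 57, 89, 118, 193, 215, 277, 1540 → MAD = 118

118 ms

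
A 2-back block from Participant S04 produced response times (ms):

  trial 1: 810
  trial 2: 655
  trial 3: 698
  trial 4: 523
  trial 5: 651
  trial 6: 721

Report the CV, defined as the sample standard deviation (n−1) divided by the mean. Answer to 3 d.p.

n = 6, Σ = 4058, M = 676.3333
Σ(x−M)² = 44939.333; s = √(44939.333/5) = 94.8044
CV = 94.8044 / 676.3333 = 0.14017

0.140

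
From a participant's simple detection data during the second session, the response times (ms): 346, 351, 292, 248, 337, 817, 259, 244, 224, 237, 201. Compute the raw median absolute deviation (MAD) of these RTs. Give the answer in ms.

Sorted: 201, 224, 237, 244, 248, 259, 292, 337, 346, 351, 817 → median = 259
|x − 259|: 87, 92, 33, 11, 78, 558, 0, 15, 35, 22, 58
Sorted deviations: 0, 11, 15, 22, 33, 35, 58, 78, 87, 92, 558 → MAD = 35

35 ms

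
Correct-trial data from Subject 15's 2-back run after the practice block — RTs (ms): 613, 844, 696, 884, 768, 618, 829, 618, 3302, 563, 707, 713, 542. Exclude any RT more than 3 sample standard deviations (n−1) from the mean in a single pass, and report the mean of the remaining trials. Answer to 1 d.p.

699.6 ms

n = 13, ΣRT = 11697, M = 899.769
Σ(x−M)² = 6392444.31; s = √(6392444.31/12) = 729.866
Cutoffs: 899.769 ± 3·729.866 → [-1289.8, 3089.4]
Outside: 3302 → excluded.
Retained (n=12): Σ = 8395, mean = 8395/12 = 699.583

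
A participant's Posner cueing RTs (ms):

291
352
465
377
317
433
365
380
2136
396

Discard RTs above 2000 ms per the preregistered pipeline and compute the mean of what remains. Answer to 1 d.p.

375.1 ms

Excluded: 2136
Retained (n=9): Σ = 3376
Mean = 3376/9 = 375.1111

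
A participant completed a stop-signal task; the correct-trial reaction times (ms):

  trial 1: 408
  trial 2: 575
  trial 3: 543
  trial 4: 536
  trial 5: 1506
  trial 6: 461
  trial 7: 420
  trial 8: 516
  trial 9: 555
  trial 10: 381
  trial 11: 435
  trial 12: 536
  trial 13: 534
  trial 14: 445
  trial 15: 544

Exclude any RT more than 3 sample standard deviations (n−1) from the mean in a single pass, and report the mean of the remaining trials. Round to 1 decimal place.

492.1 ms

n = 15, ΣRT = 8395, M = 559.667
Σ(x−M)² = 1012869.33; s = √(1012869.33/14) = 268.975
Cutoffs: 559.667 ± 3·268.975 → [-247.3, 1366.6]
Outside: 1506 → excluded.
Retained (n=14): Σ = 6889, mean = 6889/14 = 492.071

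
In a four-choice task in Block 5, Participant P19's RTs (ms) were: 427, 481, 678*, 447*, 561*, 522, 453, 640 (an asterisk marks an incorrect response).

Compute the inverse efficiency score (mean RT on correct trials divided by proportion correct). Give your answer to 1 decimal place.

Correct trials (n=5): 427, 481, 522, 453, 640
Mean correct RT = 2523/5 = 504.6000 ms
Proportion correct = 5/8
IES = 504.6000 / (5/8) = 807.360 ms

807.4 ms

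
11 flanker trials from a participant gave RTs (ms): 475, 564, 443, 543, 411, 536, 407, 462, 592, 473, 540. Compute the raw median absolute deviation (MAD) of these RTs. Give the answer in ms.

64 ms

Sorted: 407, 411, 443, 462, 473, 475, 536, 540, 543, 564, 592 → median = 475
|x − 475|: 0, 89, 32, 68, 64, 61, 68, 13, 117, 2, 65
Sorted deviations: 0, 2, 13, 32, 61, 64, 65, 68, 68, 89, 117 → MAD = 64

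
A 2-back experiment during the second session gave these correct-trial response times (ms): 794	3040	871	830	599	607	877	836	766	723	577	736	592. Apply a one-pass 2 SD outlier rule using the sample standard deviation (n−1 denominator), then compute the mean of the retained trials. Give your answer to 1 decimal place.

734.0 ms

n = 13, ΣRT = 11848, M = 911.385
Σ(x−M)² = 5051341.08; s = √(5051341.08/12) = 648.803
Cutoffs: 911.385 ± 2·648.803 → [-386.2, 2209.0]
Outside: 3040 → excluded.
Retained (n=12): Σ = 8808, mean = 8808/12 = 734.000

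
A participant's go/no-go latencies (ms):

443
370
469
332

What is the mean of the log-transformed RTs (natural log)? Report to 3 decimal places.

ln(RT): 6.0936, 5.9135, 6.1506, 5.8051
Σ ln(RT) = 23.9628
Mean = 23.9628/4 = 5.99070

5.991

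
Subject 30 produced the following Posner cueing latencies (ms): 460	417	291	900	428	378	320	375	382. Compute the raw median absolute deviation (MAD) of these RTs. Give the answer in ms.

46 ms

Sorted: 291, 320, 375, 378, 382, 417, 428, 460, 900 → median = 382
|x − 382|: 78, 35, 91, 518, 46, 4, 62, 7, 0
Sorted deviations: 0, 4, 7, 35, 46, 62, 78, 91, 518 → MAD = 46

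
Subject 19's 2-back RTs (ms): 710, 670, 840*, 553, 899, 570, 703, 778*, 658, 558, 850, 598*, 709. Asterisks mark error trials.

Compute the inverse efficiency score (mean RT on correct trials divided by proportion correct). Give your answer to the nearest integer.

Correct trials (n=10): 710, 670, 553, 899, 570, 703, 658, 558, 850, 709
Mean correct RT = 6880/10 = 688.0000 ms
Proportion correct = 10/13
IES = 688.0000 / (10/13) = 894.400 ms

894 ms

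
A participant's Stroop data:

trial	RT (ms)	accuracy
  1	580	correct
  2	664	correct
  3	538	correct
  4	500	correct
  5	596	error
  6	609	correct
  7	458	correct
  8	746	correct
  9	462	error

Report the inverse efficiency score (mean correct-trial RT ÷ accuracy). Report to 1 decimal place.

752.1 ms

Correct trials (n=7): 580, 664, 538, 500, 609, 458, 746
Mean correct RT = 4095/7 = 585.0000 ms
Proportion correct = 7/9
IES = 585.0000 / (7/9) = 752.143 ms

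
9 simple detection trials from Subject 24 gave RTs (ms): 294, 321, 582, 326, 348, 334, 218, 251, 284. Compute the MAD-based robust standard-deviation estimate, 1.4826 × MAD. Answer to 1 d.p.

40.0 ms

Sorted: 218, 251, 284, 294, 321, 326, 334, 348, 582 → median = 321
|x − 321| sorted: 0, 5, 13, 27, 27, 37, 70, 103, 261 → MAD = 27
Robust SD ≈ 1.4826 × 27 = 40.030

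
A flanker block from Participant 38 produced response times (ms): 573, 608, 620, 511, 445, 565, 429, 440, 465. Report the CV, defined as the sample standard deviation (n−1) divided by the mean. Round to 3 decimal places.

0.146

n = 9, Σ = 4656, M = 517.3333
Σ(x−M)² = 45926.000; s = √(45926.000/8) = 75.7677
CV = 75.7677 / 517.3333 = 0.14646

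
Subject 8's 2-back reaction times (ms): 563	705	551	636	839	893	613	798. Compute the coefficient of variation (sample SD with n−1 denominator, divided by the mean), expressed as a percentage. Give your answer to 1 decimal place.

n = 8, Σ = 5598, M = 699.7500
Σ(x−M)² = 118833.500; s = √(118833.500/7) = 130.2928
CV = 130.2928 / 699.7500 = 0.18620 = 18.620%

18.6%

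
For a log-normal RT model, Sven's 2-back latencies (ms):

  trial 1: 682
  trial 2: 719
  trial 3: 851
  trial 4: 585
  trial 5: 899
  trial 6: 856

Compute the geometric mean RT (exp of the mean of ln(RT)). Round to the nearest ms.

ln(RT): 6.5250, 6.5779, 6.7464, 6.3716, 6.8013, 6.7523
Mean ln(RT) = 39.7745/6 = 6.62908
Geometric mean = exp(6.62908) = 756.78 ms

757 ms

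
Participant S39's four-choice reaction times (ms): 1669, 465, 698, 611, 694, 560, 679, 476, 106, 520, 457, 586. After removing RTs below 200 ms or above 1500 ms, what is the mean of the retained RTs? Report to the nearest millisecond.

Excluded: 106, 1669
Retained (n=10): Σ = 5746
Mean = 5746/10 = 574.6000

575 ms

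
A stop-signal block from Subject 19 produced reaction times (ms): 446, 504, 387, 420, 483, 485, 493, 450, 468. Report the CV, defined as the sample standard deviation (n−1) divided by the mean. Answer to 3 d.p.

n = 9, Σ = 4136, M = 459.5556
Σ(x−M)² = 11466.222; s = √(11466.222/8) = 37.8587
CV = 37.8587 / 459.5556 = 0.08238

0.082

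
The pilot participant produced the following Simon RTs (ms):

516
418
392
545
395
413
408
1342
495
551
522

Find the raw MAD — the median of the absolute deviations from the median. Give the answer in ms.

Sorted: 392, 395, 408, 413, 418, 495, 516, 522, 545, 551, 1342 → median = 495
|x − 495|: 21, 77, 103, 50, 100, 82, 87, 847, 0, 56, 27
Sorted deviations: 0, 21, 27, 50, 56, 77, 82, 87, 100, 103, 847 → MAD = 77

77 ms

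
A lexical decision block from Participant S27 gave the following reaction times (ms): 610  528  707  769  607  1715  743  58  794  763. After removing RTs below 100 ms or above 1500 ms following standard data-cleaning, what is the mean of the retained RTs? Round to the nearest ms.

Excluded: 58, 1715
Retained (n=8): Σ = 5521
Mean = 5521/8 = 690.1250

690 ms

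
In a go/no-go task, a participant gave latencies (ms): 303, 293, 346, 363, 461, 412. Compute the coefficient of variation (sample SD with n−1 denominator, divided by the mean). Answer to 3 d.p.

0.178

n = 6, Σ = 2178, M = 363.0000
Σ(x−M)² = 20794.000; s = √(20794.000/5) = 64.4888
CV = 64.4888 / 363.0000 = 0.17765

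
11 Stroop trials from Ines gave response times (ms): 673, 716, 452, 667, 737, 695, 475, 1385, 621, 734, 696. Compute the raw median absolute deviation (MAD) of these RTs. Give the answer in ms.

39 ms

Sorted: 452, 475, 621, 667, 673, 695, 696, 716, 734, 737, 1385 → median = 695
|x − 695|: 22, 21, 243, 28, 42, 0, 220, 690, 74, 39, 1
Sorted deviations: 0, 1, 21, 22, 28, 39, 42, 74, 220, 243, 690 → MAD = 39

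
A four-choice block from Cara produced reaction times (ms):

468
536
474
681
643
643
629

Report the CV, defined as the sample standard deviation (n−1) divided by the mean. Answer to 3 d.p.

n = 7, Σ = 4074, M = 582.0000
Σ(x−M)² = 46228.000; s = √(46228.000/6) = 87.7762
CV = 87.7762 / 582.0000 = 0.15082

0.151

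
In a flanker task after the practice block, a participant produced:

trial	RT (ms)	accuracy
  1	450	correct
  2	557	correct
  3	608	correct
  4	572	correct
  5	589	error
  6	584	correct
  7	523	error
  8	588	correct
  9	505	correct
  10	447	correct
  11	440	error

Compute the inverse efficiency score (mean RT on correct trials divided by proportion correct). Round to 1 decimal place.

741.0 ms

Correct trials (n=8): 450, 557, 608, 572, 584, 588, 505, 447
Mean correct RT = 4311/8 = 538.8750 ms
Proportion correct = 8/11
IES = 538.8750 / (8/11) = 740.953 ms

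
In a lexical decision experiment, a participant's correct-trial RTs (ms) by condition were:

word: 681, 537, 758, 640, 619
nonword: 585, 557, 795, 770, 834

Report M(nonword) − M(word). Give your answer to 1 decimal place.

61.2 ms

M(word) = 3235/5 = 647.000
M(nonword) = 3541/5 = 708.200
Difference = 708.200 − 647.000 = 61.200 ms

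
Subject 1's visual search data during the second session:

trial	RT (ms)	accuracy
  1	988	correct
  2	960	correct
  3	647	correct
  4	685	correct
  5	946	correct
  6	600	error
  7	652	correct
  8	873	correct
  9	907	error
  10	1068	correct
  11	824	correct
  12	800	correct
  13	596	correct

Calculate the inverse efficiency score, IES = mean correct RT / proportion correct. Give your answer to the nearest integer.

971 ms

Correct trials (n=11): 988, 960, 647, 685, 946, 652, 873, 1068, 824, 800, 596
Mean correct RT = 9039/11 = 821.7273 ms
Proportion correct = 11/13
IES = 821.7273 / (11/13) = 971.132 ms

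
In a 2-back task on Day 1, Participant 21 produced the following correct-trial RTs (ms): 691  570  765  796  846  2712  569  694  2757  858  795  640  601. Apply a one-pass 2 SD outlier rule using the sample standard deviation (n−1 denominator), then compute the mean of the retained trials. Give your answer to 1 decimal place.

711.4 ms

n = 13, ΣRT = 13294, M = 1022.615
Σ(x−M)² = 7042669.08; s = √(7042669.08/12) = 766.087
Cutoffs: 1022.615 ± 2·766.087 → [-509.6, 2554.8]
Outside: 2712, 2757 → excluded.
Retained (n=11): Σ = 7825, mean = 7825/11 = 711.364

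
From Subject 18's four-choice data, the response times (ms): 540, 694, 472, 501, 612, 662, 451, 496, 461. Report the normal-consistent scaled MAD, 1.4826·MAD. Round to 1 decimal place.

Sorted: 451, 461, 472, 496, 501, 540, 612, 662, 694 → median = 501
|x − 501| sorted: 0, 5, 29, 39, 40, 50, 111, 161, 193 → MAD = 40
Robust SD ≈ 1.4826 × 40 = 59.304

59.3 ms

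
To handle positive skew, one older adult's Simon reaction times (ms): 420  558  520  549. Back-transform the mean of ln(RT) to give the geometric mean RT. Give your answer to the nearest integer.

ln(RT): 6.0403, 6.3244, 6.2538, 6.3081
Mean ln(RT) = 24.9265/4 = 6.23164
Geometric mean = exp(6.23164) = 508.59 ms

509 ms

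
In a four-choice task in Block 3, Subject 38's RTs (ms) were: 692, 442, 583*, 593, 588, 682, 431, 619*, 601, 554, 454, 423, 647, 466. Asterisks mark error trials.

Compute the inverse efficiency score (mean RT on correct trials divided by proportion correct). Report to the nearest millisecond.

639 ms

Correct trials (n=12): 692, 442, 593, 588, 682, 431, 601, 554, 454, 423, 647, 466
Mean correct RT = 6573/12 = 547.7500 ms
Proportion correct = 12/14
IES = 547.7500 / (12/14) = 639.042 ms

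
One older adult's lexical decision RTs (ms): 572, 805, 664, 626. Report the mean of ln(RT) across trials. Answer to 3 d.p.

6.494

ln(RT): 6.3491, 6.6908, 6.4983, 6.4394
Σ ln(RT) = 25.9776
Mean = 25.9776/4 = 6.49440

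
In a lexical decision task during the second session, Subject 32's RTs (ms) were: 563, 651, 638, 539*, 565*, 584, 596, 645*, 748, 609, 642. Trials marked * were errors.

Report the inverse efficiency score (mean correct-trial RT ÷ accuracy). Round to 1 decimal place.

864.7 ms

Correct trials (n=8): 563, 651, 638, 584, 596, 748, 609, 642
Mean correct RT = 5031/8 = 628.8750 ms
Proportion correct = 8/11
IES = 628.8750 / (8/11) = 864.703 ms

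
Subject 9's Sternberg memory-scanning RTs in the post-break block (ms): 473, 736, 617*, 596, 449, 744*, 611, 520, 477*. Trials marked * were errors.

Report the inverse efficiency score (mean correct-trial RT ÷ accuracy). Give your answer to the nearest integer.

Correct trials (n=6): 473, 736, 596, 449, 611, 520
Mean correct RT = 3385/6 = 564.1667 ms
Proportion correct = 6/9
IES = 564.1667 / (6/9) = 846.250 ms

846 ms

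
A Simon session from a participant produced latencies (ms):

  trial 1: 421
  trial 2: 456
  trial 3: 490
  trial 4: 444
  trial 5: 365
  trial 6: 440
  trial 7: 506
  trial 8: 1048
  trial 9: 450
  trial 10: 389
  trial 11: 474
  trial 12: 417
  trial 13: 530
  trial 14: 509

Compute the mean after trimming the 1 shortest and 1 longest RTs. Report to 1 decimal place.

460.5 ms

Sorted: 365, 389, 417, 421, 440, 444, 450, 456, 474, 490, 506, 509, 530, 1048
Drop lowest 1 (365) and highest 1 (1048)
Remaining (n=12): Σ = 5526, mean = 5526/12 = 460.500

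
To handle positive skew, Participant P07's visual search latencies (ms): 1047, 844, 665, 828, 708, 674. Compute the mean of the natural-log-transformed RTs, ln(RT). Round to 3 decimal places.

ln(RT): 6.9537, 6.7382, 6.4998, 6.7190, 6.5624, 6.5132
Σ ln(RT) = 39.9863
Mean = 39.9863/6 = 6.66439

6.664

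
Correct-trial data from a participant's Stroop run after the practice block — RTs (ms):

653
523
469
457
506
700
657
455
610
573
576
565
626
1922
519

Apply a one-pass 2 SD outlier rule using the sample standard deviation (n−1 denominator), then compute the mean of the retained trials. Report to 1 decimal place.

563.5 ms

n = 15, ΣRT = 9811, M = 654.067
Σ(x−M)² = 1803160.93; s = √(1803160.93/14) = 358.883
Cutoffs: 654.067 ± 2·358.883 → [-63.7, 1371.8]
Outside: 1922 → excluded.
Retained (n=14): Σ = 7889, mean = 7889/14 = 563.500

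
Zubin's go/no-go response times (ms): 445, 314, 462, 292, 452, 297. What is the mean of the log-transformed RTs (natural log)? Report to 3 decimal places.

5.911

ln(RT): 6.0981, 5.7494, 6.1356, 5.6768, 6.1137, 5.6937
Σ ln(RT) = 35.4672
Mean = 35.4672/6 = 5.91120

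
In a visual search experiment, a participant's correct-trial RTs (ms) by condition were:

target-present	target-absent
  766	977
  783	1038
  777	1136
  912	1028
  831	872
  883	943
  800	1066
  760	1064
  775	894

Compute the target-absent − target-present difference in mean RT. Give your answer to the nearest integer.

M(target-present) = 7287/9 = 809.667
M(target-absent) = 9018/9 = 1002.000
Difference = 1002.000 − 809.667 = 192.333 ms

192 ms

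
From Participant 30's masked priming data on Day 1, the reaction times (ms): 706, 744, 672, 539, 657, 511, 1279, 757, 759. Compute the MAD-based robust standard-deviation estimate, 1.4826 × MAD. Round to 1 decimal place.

Sorted: 511, 539, 657, 672, 706, 744, 757, 759, 1279 → median = 706
|x − 706| sorted: 0, 34, 38, 49, 51, 53, 167, 195, 573 → MAD = 51
Robust SD ≈ 1.4826 × 51 = 75.613

75.6 ms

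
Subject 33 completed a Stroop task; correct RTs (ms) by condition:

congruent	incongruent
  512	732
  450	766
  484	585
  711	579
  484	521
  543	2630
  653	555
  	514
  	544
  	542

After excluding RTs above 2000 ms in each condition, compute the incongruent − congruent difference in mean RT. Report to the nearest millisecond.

incongruent: exclude 2630
M(congruent) = 3837/7 = 548.143
M(incongruent) = 5338/9 = 593.111
Difference = 593.111 − 548.143 = 44.968 ms

45 ms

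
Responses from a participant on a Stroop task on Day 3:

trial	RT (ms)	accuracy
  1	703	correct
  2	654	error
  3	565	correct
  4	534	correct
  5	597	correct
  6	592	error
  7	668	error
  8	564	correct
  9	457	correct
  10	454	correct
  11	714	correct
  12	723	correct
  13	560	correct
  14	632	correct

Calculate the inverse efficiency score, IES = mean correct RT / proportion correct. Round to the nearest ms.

752 ms

Correct trials (n=11): 703, 565, 534, 597, 564, 457, 454, 714, 723, 560, 632
Mean correct RT = 6503/11 = 591.1818 ms
Proportion correct = 11/14
IES = 591.1818 / (11/14) = 752.413 ms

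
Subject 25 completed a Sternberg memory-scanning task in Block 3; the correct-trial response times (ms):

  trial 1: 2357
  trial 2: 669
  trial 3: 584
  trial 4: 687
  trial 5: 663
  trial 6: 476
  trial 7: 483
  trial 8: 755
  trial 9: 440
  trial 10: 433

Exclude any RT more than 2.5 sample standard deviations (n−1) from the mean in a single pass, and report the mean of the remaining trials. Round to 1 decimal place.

n = 10, ΣRT = 7547, M = 754.700
Σ(x−M)² = 2970862.10; s = √(2970862.10/9) = 574.540
Cutoffs: 754.700 ± 2.5·574.540 → [-681.6, 2191.0]
Outside: 2357 → excluded.
Retained (n=9): Σ = 5190, mean = 5190/9 = 576.667

576.7 ms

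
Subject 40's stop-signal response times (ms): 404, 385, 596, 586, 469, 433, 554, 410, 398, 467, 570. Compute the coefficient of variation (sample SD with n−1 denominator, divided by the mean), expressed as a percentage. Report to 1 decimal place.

n = 11, Σ = 5272, M = 479.2727
Σ(x−M)² = 67186.182; s = √(67186.182/10) = 81.9672
CV = 81.9672 / 479.2727 = 0.17102 = 17.102%

17.1%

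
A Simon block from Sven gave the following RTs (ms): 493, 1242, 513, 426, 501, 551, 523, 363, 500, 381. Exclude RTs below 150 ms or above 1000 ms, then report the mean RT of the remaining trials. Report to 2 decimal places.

Excluded: 1242
Retained (n=9): Σ = 4251
Mean = 4251/9 = 472.3333

472.33 ms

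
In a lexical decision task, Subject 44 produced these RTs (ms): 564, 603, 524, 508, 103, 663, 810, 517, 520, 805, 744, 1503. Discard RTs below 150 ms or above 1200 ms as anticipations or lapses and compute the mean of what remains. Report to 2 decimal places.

625.80 ms

Excluded: 103, 1503
Retained (n=10): Σ = 6258
Mean = 6258/10 = 625.8000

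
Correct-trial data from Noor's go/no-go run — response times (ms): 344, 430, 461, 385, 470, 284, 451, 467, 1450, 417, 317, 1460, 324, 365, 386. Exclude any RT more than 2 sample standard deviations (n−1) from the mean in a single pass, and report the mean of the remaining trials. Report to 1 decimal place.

392.4 ms

n = 15, ΣRT = 8011, M = 534.067
Σ(x−M)² = 2004294.93; s = √(2004294.93/14) = 378.370
Cutoffs: 534.067 ± 2·378.370 → [-222.7, 1290.8]
Outside: 1450, 1460 → excluded.
Retained (n=13): Σ = 5101, mean = 5101/13 = 392.385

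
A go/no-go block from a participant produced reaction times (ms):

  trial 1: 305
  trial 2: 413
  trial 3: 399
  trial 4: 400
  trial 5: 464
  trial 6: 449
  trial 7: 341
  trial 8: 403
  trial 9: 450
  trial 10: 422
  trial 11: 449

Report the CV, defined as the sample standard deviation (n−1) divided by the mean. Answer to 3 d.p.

n = 11, Σ = 4495, M = 408.6364
Σ(x−M)² = 23746.545; s = √(23746.545/10) = 48.7304
CV = 48.7304 / 408.6364 = 0.11925

0.119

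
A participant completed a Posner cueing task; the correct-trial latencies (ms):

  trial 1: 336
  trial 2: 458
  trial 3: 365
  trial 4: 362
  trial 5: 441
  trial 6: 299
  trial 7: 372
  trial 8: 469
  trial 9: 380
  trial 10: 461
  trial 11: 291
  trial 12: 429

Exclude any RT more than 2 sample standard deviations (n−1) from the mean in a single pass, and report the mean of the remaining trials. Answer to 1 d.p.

388.6 ms

n = 12, ΣRT = 4663, M = 388.583
Σ(x−M)² = 42834.92; s = √(42834.92/11) = 62.403
Cutoffs: 388.583 ± 2·62.403 → [263.8, 513.4]
No RTs fall outside the cutoffs; all 12 retained. Mean = 4663/12 = 388.583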